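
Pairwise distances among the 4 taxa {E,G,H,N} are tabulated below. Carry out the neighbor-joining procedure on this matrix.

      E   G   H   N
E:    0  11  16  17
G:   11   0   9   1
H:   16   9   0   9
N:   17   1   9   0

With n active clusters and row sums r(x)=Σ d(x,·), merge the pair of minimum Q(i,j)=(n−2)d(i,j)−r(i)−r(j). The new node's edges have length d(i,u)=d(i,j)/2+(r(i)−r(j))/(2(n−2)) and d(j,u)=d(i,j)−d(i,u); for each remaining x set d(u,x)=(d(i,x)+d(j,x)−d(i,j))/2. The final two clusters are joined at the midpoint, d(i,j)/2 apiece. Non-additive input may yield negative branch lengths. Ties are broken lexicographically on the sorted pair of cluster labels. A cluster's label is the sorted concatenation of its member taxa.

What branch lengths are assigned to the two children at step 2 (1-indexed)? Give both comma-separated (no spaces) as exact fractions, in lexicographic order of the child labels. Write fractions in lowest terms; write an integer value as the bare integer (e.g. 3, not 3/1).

iteration 1: select E,H (d=16, Q=-46); attach at lengths (21/2, 11/2); label the merged cluster EH
  updated: d(EH,G)=2, d(EH,N)=5
iteration 2: select EH,G (d=2, Q=-8); attach at lengths (3, -1); label the merged cluster EGH
  updated: d(EGH,N)=2
iteration 3: select EGH,N (d=2); attach at lengths (1, 1); label the merged cluster EGHN
final tree: (((E:21/2,H:11/2):3,G:-1):1,N:1)
total length: 20

3,-1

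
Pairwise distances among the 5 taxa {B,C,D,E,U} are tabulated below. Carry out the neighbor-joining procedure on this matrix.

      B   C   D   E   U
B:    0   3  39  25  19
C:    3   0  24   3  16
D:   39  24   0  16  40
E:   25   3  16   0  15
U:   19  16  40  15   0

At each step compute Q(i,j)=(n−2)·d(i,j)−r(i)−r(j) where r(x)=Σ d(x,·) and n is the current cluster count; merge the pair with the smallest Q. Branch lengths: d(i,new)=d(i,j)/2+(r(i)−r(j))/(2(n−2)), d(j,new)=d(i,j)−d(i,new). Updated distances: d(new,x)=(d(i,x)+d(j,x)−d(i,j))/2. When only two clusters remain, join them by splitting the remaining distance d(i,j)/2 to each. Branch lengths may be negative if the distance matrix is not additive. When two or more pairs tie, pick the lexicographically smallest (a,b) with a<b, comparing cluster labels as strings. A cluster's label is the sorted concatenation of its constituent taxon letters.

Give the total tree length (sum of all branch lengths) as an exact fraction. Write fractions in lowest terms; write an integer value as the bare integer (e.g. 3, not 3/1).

iteration 1: select D,E (d=16, Q=-130); attach at lengths (18, -2); label the merged cluster DE
  updated: d(B,DE)=24, d(C,DE)=11/2, d(DE,U)=39/2
iteration 2: select B,C (d=3, Q=-129/2); attach at lengths (55/8, -31/8); label the merged cluster BC
  updated: d(BC,DE)=53/4, d(BC,U)=16
iteration 3: select BC,DE (d=53/4, Q=-195/4); attach at lengths (39/8, 67/8); label the merged cluster BCDE
  updated: d(BCDE,U)=89/8
iteration 4: select BCDE,U (d=89/8); attach at lengths (89/16, 89/16); label the merged cluster BCDEU
final tree: (((B:55/8,C:-31/8):39/8,(D:18,E:-2):67/8):89/16,U:89/16)
total length: 347/8

347/8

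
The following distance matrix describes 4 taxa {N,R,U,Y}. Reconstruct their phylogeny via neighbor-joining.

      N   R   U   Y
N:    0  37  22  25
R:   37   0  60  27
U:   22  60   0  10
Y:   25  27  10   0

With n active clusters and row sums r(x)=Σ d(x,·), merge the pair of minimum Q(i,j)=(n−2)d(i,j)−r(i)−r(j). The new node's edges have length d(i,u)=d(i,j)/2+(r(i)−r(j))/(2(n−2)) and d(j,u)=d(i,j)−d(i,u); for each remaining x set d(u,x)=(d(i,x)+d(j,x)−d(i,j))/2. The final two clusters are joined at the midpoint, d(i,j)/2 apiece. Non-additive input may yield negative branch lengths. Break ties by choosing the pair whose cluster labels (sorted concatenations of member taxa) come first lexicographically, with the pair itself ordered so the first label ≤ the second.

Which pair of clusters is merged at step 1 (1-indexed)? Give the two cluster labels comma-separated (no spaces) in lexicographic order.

N,R

step 1: merge (N,R) at d=37, Q=-134; branch lengths N→17/2, R→57/2; new cluster NR
  updated: d(NR,U)=45/2, d(NR,Y)=15/2
step 2: merge (NR,U) at d=45/2, Q=-40; branch lengths NR→10, U→25/2; new cluster NRU
  updated: d(NRU,Y)=-5/2
step 3: merge (NRU,Y) at d=-5/2; branch lengths NRU→-5/4, Y→-5/4; new cluster NRUY
final tree: (((N:17/2,R:57/2):10,U:25/2):-5/4,Y:-5/4)
total length: 57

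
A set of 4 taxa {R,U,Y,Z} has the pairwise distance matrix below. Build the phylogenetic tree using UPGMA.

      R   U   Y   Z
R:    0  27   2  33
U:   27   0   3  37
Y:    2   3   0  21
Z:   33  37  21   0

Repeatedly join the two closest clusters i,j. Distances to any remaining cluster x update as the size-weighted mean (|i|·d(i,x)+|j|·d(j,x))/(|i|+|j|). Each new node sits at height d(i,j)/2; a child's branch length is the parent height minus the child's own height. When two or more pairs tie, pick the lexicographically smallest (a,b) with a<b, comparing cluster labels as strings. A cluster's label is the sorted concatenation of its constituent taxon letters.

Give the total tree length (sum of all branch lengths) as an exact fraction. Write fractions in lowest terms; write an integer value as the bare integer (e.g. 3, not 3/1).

233/6

step 1: merge (R,Y) at d=2; branch lengths R→1, Y→1; new cluster RY
  updated: d(RY,U)=15, d(RY,Z)=27
step 2: merge (RY,U) at d=15; branch lengths RY→13/2, U→15/2; new cluster RUY
  updated: d(RUY,Z)=91/3
step 3: merge (RUY,Z) at d=91/3; branch lengths RUY→23/3, Z→91/6; new cluster RUYZ
final tree: (((R:1,Y:1):13/2,U:15/2):23/3,Z:91/6)
total length: 233/6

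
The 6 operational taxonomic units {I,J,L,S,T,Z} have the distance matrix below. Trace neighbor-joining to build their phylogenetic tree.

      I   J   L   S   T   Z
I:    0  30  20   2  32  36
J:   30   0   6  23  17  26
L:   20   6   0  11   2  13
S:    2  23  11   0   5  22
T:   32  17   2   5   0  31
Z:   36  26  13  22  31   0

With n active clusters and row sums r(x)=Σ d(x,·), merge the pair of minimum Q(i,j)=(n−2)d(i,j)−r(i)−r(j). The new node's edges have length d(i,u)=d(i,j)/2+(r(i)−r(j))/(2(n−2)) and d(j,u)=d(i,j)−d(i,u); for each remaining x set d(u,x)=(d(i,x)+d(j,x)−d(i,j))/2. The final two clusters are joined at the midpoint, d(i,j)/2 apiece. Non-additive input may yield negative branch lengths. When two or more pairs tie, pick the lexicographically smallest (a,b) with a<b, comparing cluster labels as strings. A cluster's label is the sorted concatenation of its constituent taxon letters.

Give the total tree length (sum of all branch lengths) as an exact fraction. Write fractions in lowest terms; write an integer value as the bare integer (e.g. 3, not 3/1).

step 1: merge (I,S) at d=2, Q=-175; branch lengths I→65/8, S→-49/8; new cluster IS
  updated: d(IS,J)=51/2, d(IS,L)=29/2, d(IS,T)=35/2, d(IS,Z)=28
step 2: merge (IS,T) at d=35/2, Q=-201/2; branch lengths IS→47/4, T→23/4; new cluster IST
  updated: d(IST,J)=25/2, d(IST,L)=-1/2, d(IST,Z)=83/4
step 3: merge (IST,J) at d=25/2, Q=-209/4; branch lengths IST→53/16, J→147/16; new cluster IJST
  updated: d(IJST,L)=-7/2, d(IJST,Z)=137/8
step 4: merge (IJST,L) at d=-7/2, Q=-213/8; branch lengths IJST→5/16, L→-61/16; new cluster IJLST
  updated: d(IJLST,Z)=269/16
step 5: merge (IJLST,Z) at d=269/16; branch lengths IJLST→269/32, Z→269/32; new cluster IJLSTZ
final tree: (((((I:65/8,S:-49/8):47/4,T:23/4):53/16,J:147/16):5/16,L:-61/16):269/32,Z:269/32)
total length: 725/16

725/16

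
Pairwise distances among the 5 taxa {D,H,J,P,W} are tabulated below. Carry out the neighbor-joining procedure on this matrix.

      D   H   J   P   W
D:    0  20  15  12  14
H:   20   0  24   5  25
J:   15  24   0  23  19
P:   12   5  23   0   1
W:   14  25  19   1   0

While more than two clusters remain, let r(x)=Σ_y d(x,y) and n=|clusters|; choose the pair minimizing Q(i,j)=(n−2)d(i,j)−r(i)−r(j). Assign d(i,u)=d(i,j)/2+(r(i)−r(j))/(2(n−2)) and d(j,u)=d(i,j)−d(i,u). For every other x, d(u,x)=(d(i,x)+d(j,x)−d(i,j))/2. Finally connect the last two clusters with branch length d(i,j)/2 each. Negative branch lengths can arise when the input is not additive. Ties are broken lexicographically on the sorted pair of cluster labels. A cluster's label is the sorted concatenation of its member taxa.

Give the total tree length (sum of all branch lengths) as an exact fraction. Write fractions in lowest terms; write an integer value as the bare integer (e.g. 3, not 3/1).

iteration 1: select H,P (d=5, Q=-100); attach at lengths (8, -3); label the merged cluster HP
  updated: d(D,HP)=27/2, d(HP,J)=21, d(HP,W)=21/2
iteration 2: select D,J (d=15, Q=-135/2); attach at lengths (35/8, 85/8); label the merged cluster DJ
  updated: d(DJ,HP)=39/4, d(DJ,W)=9
iteration 3: select DJ,HP (d=39/4, Q=-117/4); attach at lengths (33/8, 45/8); label the merged cluster DHJP
  updated: d(DHJP,W)=39/8
iteration 4: select DHJP,W (d=39/8); attach at lengths (39/16, 39/16); label the merged cluster DHJPW
final tree: (((D:35/8,J:85/8):33/8,(H:8,P:-3):45/8):39/16,W:39/16)
total length: 277/8

277/8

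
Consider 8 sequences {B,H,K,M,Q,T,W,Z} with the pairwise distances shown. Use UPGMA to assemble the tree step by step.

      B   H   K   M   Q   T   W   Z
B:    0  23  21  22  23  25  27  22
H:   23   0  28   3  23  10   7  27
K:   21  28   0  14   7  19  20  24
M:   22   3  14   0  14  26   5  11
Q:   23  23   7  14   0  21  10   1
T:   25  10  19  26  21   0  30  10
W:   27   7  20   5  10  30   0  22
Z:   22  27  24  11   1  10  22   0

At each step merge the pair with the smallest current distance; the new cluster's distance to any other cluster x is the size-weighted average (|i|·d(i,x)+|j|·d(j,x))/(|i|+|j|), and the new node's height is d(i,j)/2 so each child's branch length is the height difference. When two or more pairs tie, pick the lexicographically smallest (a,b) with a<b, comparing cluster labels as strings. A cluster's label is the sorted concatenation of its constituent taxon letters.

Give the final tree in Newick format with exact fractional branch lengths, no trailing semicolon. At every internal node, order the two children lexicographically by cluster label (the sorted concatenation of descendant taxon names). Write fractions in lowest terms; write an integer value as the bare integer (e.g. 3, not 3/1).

step 1: merge (Q,Z) at d=1; branch lengths Q→1/2, Z→1/2; new cluster QZ
  updated: d(B,QZ)=45/2, d(H,QZ)=25, d(K,QZ)=31/2, d(M,QZ)=25/2, d(QZ,T)=31/2, d(QZ,W)=16
step 2: merge (H,M) at d=3; branch lengths H→3/2, M→3/2; new cluster HM
  updated: d(B,HM)=45/2, d(HM,K)=21, d(HM,QZ)=75/4, d(HM,T)=18, d(HM,W)=6
step 3: merge (HM,W) at d=6; branch lengths HM→3/2, W→3; new cluster HMW
  updated: d(B,HMW)=24, d(HMW,K)=62/3, d(HMW,QZ)=107/6, d(HMW,T)=22
step 4: merge (K,QZ) at d=31/2; branch lengths K→31/4, QZ→29/4; new cluster KQZ
  updated: d(B,KQZ)=22, d(HMW,KQZ)=169/9, d(KQZ,T)=50/3
step 5: merge (KQZ,T) at d=50/3; branch lengths KQZ→7/12, T→25/3; new cluster KQTZ
  updated: d(B,KQTZ)=91/4, d(HMW,KQTZ)=235/12
step 6: merge (HMW,KQTZ) at d=235/12; branch lengths HMW→163/24, KQTZ→35/24; new cluster HKMQTWZ
  updated: d(B,HKMQTWZ)=163/7
step 7: merge (B,HKMQTWZ) at d=163/7; branch lengths B→163/14, HKMQTWZ→311/168; new cluster BHKMQTWZ
final tree: (B:163/14,(((H:3/2,M:3/2):3/2,W:3):163/24,((K:31/4,(Q:1/2,Z:1/2):29/4):7/12,T:25/3):35/24):311/168)
total length: 3033/56

(B:163/14,(((H:3/2,M:3/2):3/2,W:3):163/24,((K:31/4,(Q:1/2,Z:1/2):29/4):7/12,T:25/3):35/24):311/168)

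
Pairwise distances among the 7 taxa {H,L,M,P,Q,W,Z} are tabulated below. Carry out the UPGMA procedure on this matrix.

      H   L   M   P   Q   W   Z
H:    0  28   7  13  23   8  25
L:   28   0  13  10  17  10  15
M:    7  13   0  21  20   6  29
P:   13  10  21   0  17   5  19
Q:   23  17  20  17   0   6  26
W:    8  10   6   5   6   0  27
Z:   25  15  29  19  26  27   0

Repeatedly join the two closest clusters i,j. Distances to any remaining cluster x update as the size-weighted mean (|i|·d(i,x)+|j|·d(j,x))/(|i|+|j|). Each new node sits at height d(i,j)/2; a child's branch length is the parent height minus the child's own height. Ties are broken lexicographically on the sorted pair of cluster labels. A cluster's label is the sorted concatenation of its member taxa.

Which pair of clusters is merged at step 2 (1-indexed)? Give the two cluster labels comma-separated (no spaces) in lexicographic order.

1. join P+W (d=5) ⇒ PW; edges |P|=5/2, |W|=5/2
  updated: d(H,PW)=21/2, d(L,PW)=10, d(M,PW)=27/2, d(PW,Q)=23/2, d(PW,Z)=23
2. join H+M (d=7) ⇒ HM; edges |H|=7/2, |M|=7/2
  updated: d(HM,L)=41/2, d(HM,PW)=12, d(HM,Q)=43/2, d(HM,Z)=27
3. join L+PW (d=10) ⇒ LPW; edges |L|=5, |PW|=5/2
  updated: d(HM,LPW)=89/6, d(LPW,Q)=40/3, d(LPW,Z)=61/3
4. join LPW+Q (d=40/3) ⇒ LPQW; edges |LPW|=5/3, |Q|=20/3
  updated: d(HM,LPQW)=33/2, d(LPQW,Z)=87/4
5. join HM+LPQW (d=33/2) ⇒ HLMPQW; edges |HM|=19/4, |LPQW|=19/12
  updated: d(HLMPQW,Z)=47/2
6. join HLMPQW+Z (d=47/2) ⇒ HLMPQWZ; edges |HLMPQW|=7/2, |Z|=47/4
final tree: (((H:7/2,M:7/2):19/4,((L:5,(P:5/2,W:5/2):5/2):5/3,Q:20/3):19/12):7/2,Z:47/4)
total length: 593/12

H,M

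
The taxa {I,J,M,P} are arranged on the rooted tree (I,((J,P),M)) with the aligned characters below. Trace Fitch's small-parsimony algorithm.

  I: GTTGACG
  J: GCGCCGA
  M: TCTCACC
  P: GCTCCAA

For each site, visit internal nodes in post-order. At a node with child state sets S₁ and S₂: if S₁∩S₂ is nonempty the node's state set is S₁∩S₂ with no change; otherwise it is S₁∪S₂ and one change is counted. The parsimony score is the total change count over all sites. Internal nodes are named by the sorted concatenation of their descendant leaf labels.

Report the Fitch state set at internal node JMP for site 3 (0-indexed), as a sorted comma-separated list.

C

[col 0] JP: children J:{G}, P:{G} ∩→ {G}; cost 0
[col 0] JMP: children JP:{G}, M:{T} ∪→ {G,T}; cost 1
[col 0] IJMP: children I:{G}, JMP:{G,T} ∩→ {G}; cost 0
[col 1] JP: children J:{C}, P:{C} ∩→ {C}; cost 0
[col 1] JMP: children JP:{C}, M:{C} ∩→ {C}; cost 0
[col 1] IJMP: children I:{T}, JMP:{C} ∪→ {C,T}; cost 1
[col 2] JP: children J:{G}, P:{T} ∪→ {G,T}; cost 1
[col 2] JMP: children JP:{G,T}, M:{T} ∩→ {T}; cost 0
[col 2] IJMP: children I:{T}, JMP:{T} ∩→ {T}; cost 0
[col 3] JP: children J:{C}, P:{C} ∩→ {C}; cost 0
[col 3] JMP: children JP:{C}, M:{C} ∩→ {C}; cost 0
[col 3] IJMP: children I:{G}, JMP:{C} ∪→ {C,G}; cost 1
[col 4] JP: children J:{C}, P:{C} ∩→ {C}; cost 0
[col 4] JMP: children JP:{C}, M:{A} ∪→ {A,C}; cost 1
[col 4] IJMP: children I:{A}, JMP:{A,C} ∩→ {A}; cost 0
[col 5] JP: children J:{G}, P:{A} ∪→ {A,G}; cost 1
[col 5] JMP: children JP:{A,G}, M:{C} ∪→ {A,C,G}; cost 1
[col 5] IJMP: children I:{C}, JMP:{A,C,G} ∩→ {C}; cost 0
[col 6] JP: children J:{A}, P:{A} ∩→ {A}; cost 0
[col 6] JMP: children JP:{A}, M:{C} ∪→ {A,C}; cost 1
[col 6] IJMP: children I:{G}, JMP:{A,C} ∪→ {A,C,G}; cost 1
per-site changes: [1, 1, 1, 1, 1, 2, 2]; total = 9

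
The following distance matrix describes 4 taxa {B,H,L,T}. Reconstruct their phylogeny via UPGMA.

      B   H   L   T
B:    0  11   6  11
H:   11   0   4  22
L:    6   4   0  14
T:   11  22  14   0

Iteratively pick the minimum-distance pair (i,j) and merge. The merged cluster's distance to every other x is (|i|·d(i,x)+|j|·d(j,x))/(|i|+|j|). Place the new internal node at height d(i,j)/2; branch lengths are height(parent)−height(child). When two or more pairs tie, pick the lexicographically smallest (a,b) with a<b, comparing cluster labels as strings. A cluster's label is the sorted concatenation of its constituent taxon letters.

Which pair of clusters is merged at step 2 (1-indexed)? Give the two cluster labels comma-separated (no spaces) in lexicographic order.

iteration 1: select H,L (d=4); attach at lengths (2, 2); label the merged cluster HL
  updated: d(B,HL)=17/2, d(HL,T)=18
iteration 2: select B,HL (d=17/2); attach at lengths (17/4, 9/4); label the merged cluster BHL
  updated: d(BHL,T)=47/3
iteration 3: select BHL,T (d=47/3); attach at lengths (43/12, 47/6); label the merged cluster BHLT
final tree: ((B:17/4,(H:2,L:2):9/4):43/12,T:47/6)
total length: 263/12

B,HL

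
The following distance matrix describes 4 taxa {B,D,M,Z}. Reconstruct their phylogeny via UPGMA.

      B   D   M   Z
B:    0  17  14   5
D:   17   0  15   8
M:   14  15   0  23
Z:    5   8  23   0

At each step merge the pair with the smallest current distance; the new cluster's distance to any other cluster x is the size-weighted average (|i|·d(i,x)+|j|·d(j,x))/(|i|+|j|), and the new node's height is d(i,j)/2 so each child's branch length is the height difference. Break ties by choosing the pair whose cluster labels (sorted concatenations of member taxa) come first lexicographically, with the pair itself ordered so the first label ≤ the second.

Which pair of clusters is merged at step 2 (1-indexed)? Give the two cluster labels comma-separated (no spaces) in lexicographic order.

step 1: merge (B,Z) at d=5; branch lengths B→5/2, Z→5/2; new cluster BZ
  updated: d(BZ,D)=25/2, d(BZ,M)=37/2
step 2: merge (BZ,D) at d=25/2; branch lengths BZ→15/4, D→25/4; new cluster BDZ
  updated: d(BDZ,M)=52/3
step 3: merge (BDZ,M) at d=52/3; branch lengths BDZ→29/12, M→26/3; new cluster BDMZ
final tree: (((B:5/2,Z:5/2):15/4,D:25/4):29/12,M:26/3)
total length: 313/12

BZ,D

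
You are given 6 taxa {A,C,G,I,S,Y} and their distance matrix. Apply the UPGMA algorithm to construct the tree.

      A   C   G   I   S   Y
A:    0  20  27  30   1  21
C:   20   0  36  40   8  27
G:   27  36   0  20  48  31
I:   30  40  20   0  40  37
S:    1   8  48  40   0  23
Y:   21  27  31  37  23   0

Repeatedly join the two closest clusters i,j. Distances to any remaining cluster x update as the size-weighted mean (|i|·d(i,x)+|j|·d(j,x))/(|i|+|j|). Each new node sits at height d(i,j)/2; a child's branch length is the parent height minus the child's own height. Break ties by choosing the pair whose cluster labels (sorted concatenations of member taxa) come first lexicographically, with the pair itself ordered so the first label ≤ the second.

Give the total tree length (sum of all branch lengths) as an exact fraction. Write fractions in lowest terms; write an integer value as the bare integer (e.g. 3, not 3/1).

1571/24

iteration 1: select A,S (d=1); attach at lengths (1/2, 1/2); label the merged cluster AS
  updated: d(AS,C)=14, d(AS,G)=75/2, d(AS,I)=35, d(AS,Y)=22
iteration 2: select AS,C (d=14); attach at lengths (13/2, 7); label the merged cluster ACS
  updated: d(ACS,G)=37, d(ACS,I)=110/3, d(ACS,Y)=71/3
iteration 3: select G,I (d=20); attach at lengths (10, 10); label the merged cluster GI
  updated: d(ACS,GI)=221/6, d(GI,Y)=34
iteration 4: select ACS,Y (d=71/3); attach at lengths (29/6, 71/6); label the merged cluster ACSY
  updated: d(ACSY,GI)=289/8
iteration 5: select ACSY,GI (d=289/8); attach at lengths (299/48, 129/16); label the merged cluster ACGISY
final tree: ((((A:1/2,S:1/2):13/2,C:7):29/6,Y:71/6):299/48,(G:10,I:10):129/16)
total length: 1571/24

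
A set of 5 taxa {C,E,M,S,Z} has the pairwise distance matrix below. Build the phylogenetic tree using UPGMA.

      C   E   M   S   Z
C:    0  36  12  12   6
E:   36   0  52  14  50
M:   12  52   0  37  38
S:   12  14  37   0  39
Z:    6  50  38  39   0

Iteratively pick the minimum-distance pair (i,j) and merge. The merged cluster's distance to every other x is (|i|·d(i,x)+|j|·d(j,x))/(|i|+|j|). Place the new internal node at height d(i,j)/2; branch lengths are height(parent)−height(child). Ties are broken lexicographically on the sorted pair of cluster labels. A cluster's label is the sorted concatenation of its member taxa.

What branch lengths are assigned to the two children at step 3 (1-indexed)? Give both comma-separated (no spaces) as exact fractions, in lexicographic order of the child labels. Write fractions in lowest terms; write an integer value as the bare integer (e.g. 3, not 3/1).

iteration 1: select C,Z (d=6); attach at lengths (3, 3); label the merged cluster CZ
  updated: d(CZ,E)=43, d(CZ,M)=25, d(CZ,S)=51/2
iteration 2: select E,S (d=14); attach at lengths (7, 7); label the merged cluster ES
  updated: d(CZ,ES)=137/4, d(ES,M)=89/2
iteration 3: select CZ,M (d=25); attach at lengths (19/2, 25/2); label the merged cluster CMZ
  updated: d(CMZ,ES)=113/3
iteration 4: select CMZ,ES (d=113/3); attach at lengths (19/3, 71/6); label the merged cluster CEMSZ
final tree: (((C:3,Z:3):19/2,M:25/2):19/3,(E:7,S:7):71/6)
total length: 361/6

19/2,25/2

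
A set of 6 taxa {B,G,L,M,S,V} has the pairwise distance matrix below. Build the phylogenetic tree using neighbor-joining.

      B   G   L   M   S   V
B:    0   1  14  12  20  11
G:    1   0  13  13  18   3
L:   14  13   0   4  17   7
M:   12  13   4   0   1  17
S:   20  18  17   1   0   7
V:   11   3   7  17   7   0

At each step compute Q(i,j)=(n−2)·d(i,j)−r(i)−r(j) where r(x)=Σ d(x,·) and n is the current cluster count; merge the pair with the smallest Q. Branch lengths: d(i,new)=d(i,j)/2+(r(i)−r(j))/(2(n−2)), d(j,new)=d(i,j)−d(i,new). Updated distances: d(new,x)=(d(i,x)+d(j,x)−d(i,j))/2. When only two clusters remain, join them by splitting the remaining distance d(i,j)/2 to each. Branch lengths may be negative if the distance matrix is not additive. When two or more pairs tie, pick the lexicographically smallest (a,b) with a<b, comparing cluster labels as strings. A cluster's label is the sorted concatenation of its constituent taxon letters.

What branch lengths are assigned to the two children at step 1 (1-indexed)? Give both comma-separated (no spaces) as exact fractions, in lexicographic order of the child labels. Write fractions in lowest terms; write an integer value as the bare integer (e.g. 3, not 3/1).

1. join M+S (d=1, Q=-106) ⇒ MS; edges |M|=-3/2, |S|=5/2
  updated: d(B,MS)=31/2, d(G,MS)=15, d(L,MS)=10, d(MS,V)=23/2
2. join B+G (d=1, Q=-141/2) ⇒ BG; edges |B|=25/12, |G|=-13/12
  updated: d(BG,L)=13, d(BG,MS)=59/4, d(BG,V)=13/2
3. join BG+V (d=13/2, Q=-185/4) ⇒ BGV; edges |BG|=89/16, |V|=15/16
  updated: d(BGV,L)=27/4, d(BGV,MS)=79/8
4. join BGV+L (d=27/4, Q=-213/8) ⇒ BGLV; edges |BGV|=53/16, |L|=55/16
  updated: d(BGLV,MS)=105/16
5. join BGLV+MS (d=105/16) ⇒ BGLMSV; edges |BGLV|=105/32, |MS|=105/32
final tree: ((((B:25/12,G:-13/12):89/16,V:15/16):53/16,L:55/16):105/32,(M:-3/2,S:5/2):105/32)
total length: 349/16

-3/2,5/2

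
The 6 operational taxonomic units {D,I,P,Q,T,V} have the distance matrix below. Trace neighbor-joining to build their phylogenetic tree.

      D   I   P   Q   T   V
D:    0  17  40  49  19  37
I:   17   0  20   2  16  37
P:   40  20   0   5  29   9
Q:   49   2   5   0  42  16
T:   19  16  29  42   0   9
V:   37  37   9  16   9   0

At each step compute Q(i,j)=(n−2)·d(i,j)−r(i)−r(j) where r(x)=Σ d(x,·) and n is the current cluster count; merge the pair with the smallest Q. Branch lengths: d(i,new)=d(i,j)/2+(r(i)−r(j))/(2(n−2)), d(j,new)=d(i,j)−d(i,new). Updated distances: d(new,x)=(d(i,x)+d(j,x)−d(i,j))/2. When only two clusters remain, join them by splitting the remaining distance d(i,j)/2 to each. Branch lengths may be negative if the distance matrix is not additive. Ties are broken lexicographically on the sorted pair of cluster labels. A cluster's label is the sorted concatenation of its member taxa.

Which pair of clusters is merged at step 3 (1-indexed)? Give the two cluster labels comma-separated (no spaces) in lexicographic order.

iteration 1: select D,T (d=19, Q=-201); attach at lengths (123/8, 29/8); label the merged cluster DT
  updated: d(DT,I)=7, d(DT,P)=25, d(DT,Q)=36, d(DT,V)=27/2
iteration 2: select DT,I (d=7, Q=-253/2); attach at lengths (73/12, 11/12); label the merged cluster DIT
  updated: d(DIT,P)=19, d(DIT,Q)=31/2, d(DIT,V)=87/4
iteration 3: select DIT,Q (d=31/2, Q=-247/4); attach at lengths (203/16, 45/16); label the merged cluster DIQT
  updated: d(DIQT,P)=17/4, d(DIQT,V)=89/8
iteration 4: select DIQT,P (d=17/4, Q=-195/8); attach at lengths (51/16, 17/16); label the merged cluster DIPQT
  updated: d(DIPQT,V)=127/16
iteration 5: select DIPQT,V (d=127/16); attach at lengths (127/32, 127/32); label the merged cluster DIPQTV
final tree: (((((D:123/8,T:29/8):73/12,I:11/12):203/16,Q:45/16):51/16,P:17/16):127/32,V:127/32)
total length: 859/16

DIT,Q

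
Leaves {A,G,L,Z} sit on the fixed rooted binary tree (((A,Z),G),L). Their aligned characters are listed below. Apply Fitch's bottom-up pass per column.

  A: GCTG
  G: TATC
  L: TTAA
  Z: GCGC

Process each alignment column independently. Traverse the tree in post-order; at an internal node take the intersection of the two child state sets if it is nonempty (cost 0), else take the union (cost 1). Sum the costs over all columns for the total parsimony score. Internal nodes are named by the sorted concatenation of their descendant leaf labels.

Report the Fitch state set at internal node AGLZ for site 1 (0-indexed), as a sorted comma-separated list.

[col 0] AZ: children A:{G}, Z:{G} ∩→ {G}; cost 0
[col 0] AGZ: children AZ:{G}, G:{T} ∪→ {G,T}; cost 1
[col 0] AGLZ: children AGZ:{G,T}, L:{T} ∩→ {T}; cost 0
[col 1] AZ: children A:{C}, Z:{C} ∩→ {C}; cost 0
[col 1] AGZ: children AZ:{C}, G:{A} ∪→ {A,C}; cost 1
[col 1] AGLZ: children AGZ:{A,C}, L:{T} ∪→ {A,C,T}; cost 1
[col 2] AZ: children A:{T}, Z:{G} ∪→ {G,T}; cost 1
[col 2] AGZ: children AZ:{G,T}, G:{T} ∩→ {T}; cost 0
[col 2] AGLZ: children AGZ:{T}, L:{A} ∪→ {A,T}; cost 1
[col 3] AZ: children A:{G}, Z:{C} ∪→ {C,G}; cost 1
[col 3] AGZ: children AZ:{C,G}, G:{C} ∩→ {C}; cost 0
[col 3] AGLZ: children AGZ:{C}, L:{A} ∪→ {A,C}; cost 1
per-site changes: [1, 2, 2, 2]; total = 7

A,C,T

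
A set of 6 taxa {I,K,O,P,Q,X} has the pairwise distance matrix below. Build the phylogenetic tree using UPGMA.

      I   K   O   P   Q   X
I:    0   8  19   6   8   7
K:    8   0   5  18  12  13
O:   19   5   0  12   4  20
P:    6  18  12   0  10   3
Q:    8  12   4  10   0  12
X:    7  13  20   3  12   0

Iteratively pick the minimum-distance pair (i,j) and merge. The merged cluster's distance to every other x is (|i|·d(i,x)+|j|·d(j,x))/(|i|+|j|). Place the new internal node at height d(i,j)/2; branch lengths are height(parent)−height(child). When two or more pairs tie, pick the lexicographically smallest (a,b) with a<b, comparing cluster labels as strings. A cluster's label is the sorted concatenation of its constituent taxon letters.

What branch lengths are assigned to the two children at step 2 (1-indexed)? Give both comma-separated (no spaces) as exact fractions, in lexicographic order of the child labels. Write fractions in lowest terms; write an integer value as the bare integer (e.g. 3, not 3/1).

2,2

1. join P+X (d=3) ⇒ PX; edges |P|=3/2, |X|=3/2
  updated: d(I,PX)=13/2, d(K,PX)=31/2, d(O,PX)=16, d(PX,Q)=11
2. join O+Q (d=4) ⇒ OQ; edges |O|=2, |Q|=2
  updated: d(I,OQ)=27/2, d(K,OQ)=17/2, d(OQ,PX)=27/2
3. join I+PX (d=13/2) ⇒ IPX; edges |I|=13/4, |PX|=7/4
  updated: d(IPX,K)=13, d(IPX,OQ)=27/2
4. join K+OQ (d=17/2) ⇒ KOQ; edges |K|=17/4, |OQ|=9/4
  updated: d(IPX,KOQ)=40/3
5. join IPX+KOQ (d=40/3) ⇒ IKOPQX; edges |IPX|=41/12, |KOQ|=29/12
final tree: ((I:13/4,(P:3/2,X:3/2):7/4):41/12,(K:17/4,(O:2,Q:2):9/4):29/12)
total length: 73/3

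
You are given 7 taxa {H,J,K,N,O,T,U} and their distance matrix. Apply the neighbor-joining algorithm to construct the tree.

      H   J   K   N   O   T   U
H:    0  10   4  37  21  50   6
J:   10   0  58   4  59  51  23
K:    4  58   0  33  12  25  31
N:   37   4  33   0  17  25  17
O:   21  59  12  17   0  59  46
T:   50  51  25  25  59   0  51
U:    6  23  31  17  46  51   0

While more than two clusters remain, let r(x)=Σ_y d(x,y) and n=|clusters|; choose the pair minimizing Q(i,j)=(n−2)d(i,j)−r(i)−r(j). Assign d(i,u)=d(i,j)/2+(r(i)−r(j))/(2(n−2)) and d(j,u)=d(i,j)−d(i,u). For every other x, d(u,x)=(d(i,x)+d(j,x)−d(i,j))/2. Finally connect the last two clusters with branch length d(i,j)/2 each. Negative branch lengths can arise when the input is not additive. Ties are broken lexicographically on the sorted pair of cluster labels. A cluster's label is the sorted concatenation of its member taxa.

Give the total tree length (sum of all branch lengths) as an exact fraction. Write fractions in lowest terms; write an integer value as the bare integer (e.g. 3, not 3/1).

step 1: merge (J,N) at d=4, Q=-318; branch lengths J→46/5, N→-26/5; new cluster JN
  updated: d(H,JN)=43/2, d(JN,K)=87/2, d(JN,O)=36, d(JN,T)=36, d(JN,U)=18
step 2: merge (K,O) at d=12, Q=-483/2; branch lengths K→-21/16, O→213/16; new cluster KO
  updated: d(H,KO)=13/2, d(JN,KO)=135/4, d(KO,T)=36, d(KO,U)=65/2
step 3: merge (JN,T) at d=36, Q=-697/4; branch lengths JN→59/8, T→229/8; new cluster JNT
  updated: d(H,JNT)=71/4, d(JNT,KO)=135/8, d(JNT,U)=33/2
step 4: merge (H,U) at d=6, Q=-293/4; branch lengths H→-51/16, U→147/16; new cluster HU
  updated: d(HU,JNT)=113/8, d(HU,KO)=33/2
step 5: merge (HU,JNT) at d=113/8, Q=-95/2; branch lengths HU→55/8, JNT→29/4; new cluster HJNTU
  updated: d(HJNTU,KO)=77/8
step 6: merge (HJNTU,KO) at d=77/8; branch lengths HJNTU→77/16, KO→77/16; new cluster HJKNOTU
final tree: (((H:-51/16,U:147/16):55/8,((J:46/5,N:-26/5):59/8,T:229/8):29/4):77/16,(K:-21/16,O:213/16):77/16)
total length: 327/4

327/4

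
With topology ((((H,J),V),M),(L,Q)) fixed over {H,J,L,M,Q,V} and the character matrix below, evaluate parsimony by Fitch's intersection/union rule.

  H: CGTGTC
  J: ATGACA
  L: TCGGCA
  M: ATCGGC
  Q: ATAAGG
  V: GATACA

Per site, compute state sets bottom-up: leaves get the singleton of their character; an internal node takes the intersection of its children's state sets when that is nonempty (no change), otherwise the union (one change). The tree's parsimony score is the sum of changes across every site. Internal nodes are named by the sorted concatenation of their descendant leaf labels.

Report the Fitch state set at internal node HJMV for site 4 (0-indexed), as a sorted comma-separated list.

C,G

[col 0] HJ: children H:{C}, J:{A} ∪→ {A,C}; cost 1
[col 0] HJV: children HJ:{A,C}, V:{G} ∪→ {A,C,G}; cost 1
[col 0] HJMV: children HJV:{A,C,G}, M:{A} ∩→ {A}; cost 0
[col 0] LQ: children L:{T}, Q:{A} ∪→ {A,T}; cost 1
[col 0] HJLMQV: children HJMV:{A}, LQ:{A,T} ∩→ {A}; cost 0
[col 1] HJ: children H:{G}, J:{T} ∪→ {G,T}; cost 1
[col 1] HJV: children HJ:{G,T}, V:{A} ∪→ {A,G,T}; cost 1
[col 1] HJMV: children HJV:{A,G,T}, M:{T} ∩→ {T}; cost 0
[col 1] LQ: children L:{C}, Q:{T} ∪→ {C,T}; cost 1
[col 1] HJLMQV: children HJMV:{T}, LQ:{C,T} ∩→ {T}; cost 0
[col 2] HJ: children H:{T}, J:{G} ∪→ {G,T}; cost 1
[col 2] HJV: children HJ:{G,T}, V:{T} ∩→ {T}; cost 0
[col 2] HJMV: children HJV:{T}, M:{C} ∪→ {C,T}; cost 1
[col 2] LQ: children L:{G}, Q:{A} ∪→ {A,G}; cost 1
[col 2] HJLMQV: children HJMV:{C,T}, LQ:{A,G} ∪→ {A,C,G,T}; cost 1
[col 3] HJ: children H:{G}, J:{A} ∪→ {A,G}; cost 1
[col 3] HJV: children HJ:{A,G}, V:{A} ∩→ {A}; cost 0
[col 3] HJMV: children HJV:{A}, M:{G} ∪→ {A,G}; cost 1
[col 3] LQ: children L:{G}, Q:{A} ∪→ {A,G}; cost 1
[col 3] HJLMQV: children HJMV:{A,G}, LQ:{A,G} ∩→ {A,G}; cost 0
[col 4] HJ: children H:{T}, J:{C} ∪→ {C,T}; cost 1
[col 4] HJV: children HJ:{C,T}, V:{C} ∩→ {C}; cost 0
[col 4] HJMV: children HJV:{C}, M:{G} ∪→ {C,G}; cost 1
[col 4] LQ: children L:{C}, Q:{G} ∪→ {C,G}; cost 1
[col 4] HJLMQV: children HJMV:{C,G}, LQ:{C,G} ∩→ {C,G}; cost 0
[col 5] HJ: children H:{C}, J:{A} ∪→ {A,C}; cost 1
[col 5] HJV: children HJ:{A,C}, V:{A} ∩→ {A}; cost 0
[col 5] HJMV: children HJV:{A}, M:{C} ∪→ {A,C}; cost 1
[col 5] LQ: children L:{A}, Q:{G} ∪→ {A,G}; cost 1
[col 5] HJLMQV: children HJMV:{A,C}, LQ:{A,G} ∩→ {A}; cost 0
per-site changes: [3, 3, 4, 3, 3, 3]; total = 19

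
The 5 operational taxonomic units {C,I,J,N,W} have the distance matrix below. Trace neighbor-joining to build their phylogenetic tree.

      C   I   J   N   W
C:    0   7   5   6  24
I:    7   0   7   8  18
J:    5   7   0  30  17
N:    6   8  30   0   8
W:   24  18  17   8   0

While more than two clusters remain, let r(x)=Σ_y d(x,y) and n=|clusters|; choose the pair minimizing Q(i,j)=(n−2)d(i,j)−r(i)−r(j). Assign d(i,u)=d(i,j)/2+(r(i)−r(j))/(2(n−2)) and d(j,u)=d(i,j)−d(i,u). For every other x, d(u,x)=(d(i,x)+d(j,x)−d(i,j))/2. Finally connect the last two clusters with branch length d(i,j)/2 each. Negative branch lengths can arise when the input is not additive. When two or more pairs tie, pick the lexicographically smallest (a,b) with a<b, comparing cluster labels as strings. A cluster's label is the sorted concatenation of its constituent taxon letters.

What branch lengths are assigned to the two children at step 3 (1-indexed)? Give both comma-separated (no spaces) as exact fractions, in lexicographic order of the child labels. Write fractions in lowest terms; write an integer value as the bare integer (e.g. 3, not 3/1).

33/8,3/8

step 1: merge (N,W) at d=8, Q=-95; branch lengths N→3/2, W→13/2; new cluster NW
  updated: d(C,NW)=11, d(I,NW)=9, d(J,NW)=39/2
step 2: merge (C,J) at d=5, Q=-89/2; branch lengths C→3/8, J→37/8; new cluster CJ
  updated: d(CJ,I)=9/2, d(CJ,NW)=51/4
step 3: merge (CJ,I) at d=9/2, Q=-105/4; branch lengths CJ→33/8, I→3/8; new cluster CIJ
  updated: d(CIJ,NW)=69/8
step 4: merge (CIJ,NW) at d=69/8; branch lengths CIJ→69/16, NW→69/16; new cluster CIJNW
final tree: (((C:3/8,J:37/8):33/8,I:3/8):69/16,(N:3/2,W:13/2):69/16)
total length: 209/8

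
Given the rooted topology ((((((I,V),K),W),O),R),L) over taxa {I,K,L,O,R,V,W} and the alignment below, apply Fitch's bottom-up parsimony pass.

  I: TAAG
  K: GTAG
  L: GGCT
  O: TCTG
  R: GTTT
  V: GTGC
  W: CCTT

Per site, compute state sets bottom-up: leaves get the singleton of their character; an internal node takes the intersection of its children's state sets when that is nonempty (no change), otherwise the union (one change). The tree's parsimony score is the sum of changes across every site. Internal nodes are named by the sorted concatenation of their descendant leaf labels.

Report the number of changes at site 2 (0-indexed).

3

IV@0: {T} ∪ {G} = {G,T} (union, +1)
IKV@0: {G,T} ∩ {G} = {G} (intersection, +0)
IKVW@0: {G} ∪ {C} = {C,G} (union, +1)
IKOVW@0: {C,G} ∪ {T} = {C,G,T} (union, +1)
IKORVW@0: {C,G,T} ∩ {G} = {G} (intersection, +0)
IKLORVW@0: {G} ∩ {G} = {G} (intersection, +0)
IV@1: {A} ∪ {T} = {A,T} (union, +1)
IKV@1: {A,T} ∩ {T} = {T} (intersection, +0)
IKVW@1: {T} ∪ {C} = {C,T} (union, +1)
IKOVW@1: {C,T} ∩ {C} = {C} (intersection, +0)
IKORVW@1: {C} ∪ {T} = {C,T} (union, +1)
IKLORVW@1: {C,T} ∪ {G} = {C,G,T} (union, +1)
IV@2: {A} ∪ {G} = {A,G} (union, +1)
IKV@2: {A,G} ∩ {A} = {A} (intersection, +0)
IKVW@2: {A} ∪ {T} = {A,T} (union, +1)
IKOVW@2: {A,T} ∩ {T} = {T} (intersection, +0)
IKORVW@2: {T} ∩ {T} = {T} (intersection, +0)
IKLORVW@2: {T} ∪ {C} = {C,T} (union, +1)
IV@3: {G} ∪ {C} = {C,G} (union, +1)
IKV@3: {C,G} ∩ {G} = {G} (intersection, +0)
IKVW@3: {G} ∪ {T} = {G,T} (union, +1)
IKOVW@3: {G,T} ∩ {G} = {G} (intersection, +0)
IKORVW@3: {G} ∪ {T} = {G,T} (union, +1)
IKLORVW@3: {G,T} ∩ {T} = {T} (intersection, +0)
per-site changes: [3, 4, 3, 3]; total = 13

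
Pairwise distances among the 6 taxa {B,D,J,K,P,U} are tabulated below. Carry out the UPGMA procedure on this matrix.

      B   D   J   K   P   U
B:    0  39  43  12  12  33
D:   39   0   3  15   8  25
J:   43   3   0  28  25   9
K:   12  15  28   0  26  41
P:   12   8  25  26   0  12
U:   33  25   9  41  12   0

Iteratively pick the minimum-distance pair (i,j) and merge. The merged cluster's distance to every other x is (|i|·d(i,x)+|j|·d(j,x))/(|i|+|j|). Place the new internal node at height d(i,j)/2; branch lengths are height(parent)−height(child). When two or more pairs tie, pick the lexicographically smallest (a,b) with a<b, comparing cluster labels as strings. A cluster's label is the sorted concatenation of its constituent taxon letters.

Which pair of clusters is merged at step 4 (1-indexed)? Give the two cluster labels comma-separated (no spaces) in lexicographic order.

DJ,PU

1. join D+J (d=3) ⇒ DJ; edges |D|=3/2, |J|=3/2
  updated: d(B,DJ)=41, d(DJ,K)=43/2, d(DJ,P)=33/2, d(DJ,U)=17
2. join B+K (d=12) ⇒ BK; edges |B|=6, |K|=6
  updated: d(BK,DJ)=125/4, d(BK,P)=19, d(BK,U)=37
3. join P+U (d=12) ⇒ PU; edges |P|=6, |U|=6
  updated: d(BK,PU)=28, d(DJ,PU)=67/4
4. join DJ+PU (d=67/4) ⇒ DJPU; edges |DJ|=55/8, |PU|=19/8
  updated: d(BK,DJPU)=237/8
5. join BK+DJPU (d=237/8) ⇒ BDJKPU; edges |BK|=141/16, |DJPU|=103/16
final tree: ((B:6,K:6):141/16,((D:3/2,J:3/2):55/8,(P:6,U:6):19/8):103/16)
total length: 103/2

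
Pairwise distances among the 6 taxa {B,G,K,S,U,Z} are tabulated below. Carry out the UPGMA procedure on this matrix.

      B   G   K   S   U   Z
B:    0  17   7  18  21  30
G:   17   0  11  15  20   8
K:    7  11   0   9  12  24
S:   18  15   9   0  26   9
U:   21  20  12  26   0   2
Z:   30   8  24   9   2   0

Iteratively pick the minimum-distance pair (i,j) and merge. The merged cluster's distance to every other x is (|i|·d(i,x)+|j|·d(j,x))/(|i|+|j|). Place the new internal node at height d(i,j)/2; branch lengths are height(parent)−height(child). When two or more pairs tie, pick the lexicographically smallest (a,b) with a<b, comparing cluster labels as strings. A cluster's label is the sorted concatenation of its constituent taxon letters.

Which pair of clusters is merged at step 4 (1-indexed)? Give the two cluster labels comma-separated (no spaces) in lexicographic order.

G,UZ

1. join U+Z (d=2) ⇒ UZ; edges |U|=1, |Z|=1
  updated: d(B,UZ)=51/2, d(G,UZ)=14, d(K,UZ)=18, d(S,UZ)=35/2
2. join B+K (d=7) ⇒ BK; edges |B|=7/2, |K|=7/2
  updated: d(BK,G)=14, d(BK,S)=27/2, d(BK,UZ)=87/4
3. join BK+S (d=27/2) ⇒ BKS; edges |BK|=13/4, |S|=27/4
  updated: d(BKS,G)=43/3, d(BKS,UZ)=61/3
4. join G+UZ (d=14) ⇒ GUZ; edges |G|=7, |UZ|=6
  updated: d(BKS,GUZ)=55/3
5. join BKS+GUZ (d=55/3) ⇒ BGKSUZ; edges |BKS|=29/12, |GUZ|=13/6
final tree: (((B:7/2,K:7/2):13/4,S:27/4):29/12,(G:7,(U:1,Z:1):6):13/6)
total length: 439/12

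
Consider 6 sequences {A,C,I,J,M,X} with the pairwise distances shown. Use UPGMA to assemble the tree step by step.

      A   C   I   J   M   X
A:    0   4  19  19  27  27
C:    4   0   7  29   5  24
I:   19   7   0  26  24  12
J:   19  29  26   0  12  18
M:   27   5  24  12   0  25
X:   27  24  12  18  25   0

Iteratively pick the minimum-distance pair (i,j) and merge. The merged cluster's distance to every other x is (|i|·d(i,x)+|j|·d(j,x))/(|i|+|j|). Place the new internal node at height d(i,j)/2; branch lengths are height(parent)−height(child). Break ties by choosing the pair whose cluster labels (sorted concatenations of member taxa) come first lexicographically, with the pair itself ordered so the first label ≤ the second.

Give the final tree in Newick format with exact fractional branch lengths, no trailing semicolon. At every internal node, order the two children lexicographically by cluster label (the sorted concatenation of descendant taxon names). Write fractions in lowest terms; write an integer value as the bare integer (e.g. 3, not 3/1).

iteration 1: select A,C (d=4); attach at lengths (2, 2); label the merged cluster AC
  updated: d(AC,I)=13, d(AC,J)=24, d(AC,M)=16, d(AC,X)=51/2
iteration 2: select I,X (d=12); attach at lengths (6, 6); label the merged cluster IX
  updated: d(AC,IX)=77/4, d(IX,J)=22, d(IX,M)=49/2
iteration 3: select J,M (d=12); attach at lengths (6, 6); label the merged cluster JM
  updated: d(AC,JM)=20, d(IX,JM)=93/4
iteration 4: select AC,IX (d=77/4); attach at lengths (61/8, 29/8); label the merged cluster ACIX
  updated: d(ACIX,JM)=173/8
iteration 5: select ACIX,JM (d=173/8); attach at lengths (19/16, 77/16); label the merged cluster ACIJMX
final tree: (((A:2,C:2):61/8,(I:6,X:6):29/8):19/16,(J:6,M:6):77/16)
total length: 181/4

(((A:2,C:2):61/8,(I:6,X:6):29/8):19/16,(J:6,M:6):77/16)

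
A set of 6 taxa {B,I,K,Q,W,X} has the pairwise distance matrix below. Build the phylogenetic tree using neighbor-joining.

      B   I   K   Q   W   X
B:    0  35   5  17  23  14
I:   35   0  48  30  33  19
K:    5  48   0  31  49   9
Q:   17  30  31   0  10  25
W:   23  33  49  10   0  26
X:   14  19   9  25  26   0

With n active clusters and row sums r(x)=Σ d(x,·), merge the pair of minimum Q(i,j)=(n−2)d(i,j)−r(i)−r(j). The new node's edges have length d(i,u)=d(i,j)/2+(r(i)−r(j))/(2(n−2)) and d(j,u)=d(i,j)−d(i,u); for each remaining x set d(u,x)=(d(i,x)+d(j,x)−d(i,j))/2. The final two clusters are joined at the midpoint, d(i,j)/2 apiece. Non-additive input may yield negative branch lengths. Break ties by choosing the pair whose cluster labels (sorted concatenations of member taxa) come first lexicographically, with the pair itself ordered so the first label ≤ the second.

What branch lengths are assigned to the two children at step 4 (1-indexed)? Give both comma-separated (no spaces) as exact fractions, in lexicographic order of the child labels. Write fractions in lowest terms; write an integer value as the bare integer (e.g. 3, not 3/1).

15/2,17

iteration 1: select B,K (d=5, Q=-216); attach at lengths (-7/2, 17/2); label the merged cluster BK
  updated: d(BK,I)=39, d(BK,Q)=43/2, d(BK,W)=67/2, d(BK,X)=9
iteration 2: select Q,W (d=10, Q=-159); attach at lengths (7/3, 23/3); label the merged cluster QW
  updated: d(BK,QW)=45/2, d(I,QW)=53/2, d(QW,X)=41/2
iteration 3: select BK,X (d=9, Q=-101); attach at lengths (10, -1); label the merged cluster BKX
  updated: d(BKX,I)=49/2, d(BKX,QW)=17
iteration 4: select BKX,I (d=49/2, Q=-68); attach at lengths (15/2, 17); label the merged cluster BIKX
  updated: d(BIKX,QW)=19/2
iteration 5: select BIKX,QW (d=19/2); attach at lengths (19/4, 19/4); label the merged cluster BIKQWX
final tree: ((((B:-7/2,K:17/2):10,X:-1):15/2,I:17):19/4,(Q:7/3,W:23/3):19/4)
total length: 58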